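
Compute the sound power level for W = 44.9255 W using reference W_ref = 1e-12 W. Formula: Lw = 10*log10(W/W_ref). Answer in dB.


W / W_ref = 44.9255 / 1e-12 = 4.49255e+13
Lw = 10 * log10(4.49255e+13) = 136.52 dB


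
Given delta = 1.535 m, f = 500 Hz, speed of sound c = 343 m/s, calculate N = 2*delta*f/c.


N = 2*delta*f/c = 2*delta/lambda, where lambda = c/f
lambda = 343 / 500 = 0.686 m
N = 2 * 1.535 / 0.686 = 4.4752


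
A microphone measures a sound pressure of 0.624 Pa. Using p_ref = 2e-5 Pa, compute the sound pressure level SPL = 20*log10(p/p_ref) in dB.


p / p_ref = 0.624 / 2e-5 = 31200
SPL = 20 * log10(31200) = 89.883 dB


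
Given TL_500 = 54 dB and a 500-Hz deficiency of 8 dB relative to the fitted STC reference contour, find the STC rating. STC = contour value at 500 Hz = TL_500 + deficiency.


By ASTM E413, STC = value of the fitted reference contour at 500 Hz.
Contour value at 500 Hz = TL_500 + deficiency = 54 + 8 = 62
STC = 62


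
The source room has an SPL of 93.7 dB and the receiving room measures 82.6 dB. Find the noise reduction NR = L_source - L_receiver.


NR = L_source - L_receiver (difference between source and receiving room levels)
NR = 93.7 - 82.6 = 11.1 dB


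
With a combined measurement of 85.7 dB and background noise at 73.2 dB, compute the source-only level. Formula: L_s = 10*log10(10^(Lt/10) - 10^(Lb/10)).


10^(85.7/10) = 3.71535e+08
10^(73.2/10) = 2.0893e+07
Difference = 3.71535e+08 - 2.0893e+07 = 3.50642e+08
L_source = 10*log10(3.50642e+08) = 85.449 dB


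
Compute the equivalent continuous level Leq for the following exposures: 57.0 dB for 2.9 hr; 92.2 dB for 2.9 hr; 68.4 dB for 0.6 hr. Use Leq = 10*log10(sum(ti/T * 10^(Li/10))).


T_total = 2.9 + 2.9 + 0.6 = 6.4 hr
(2.9/6.4) * 10^(57.0/10) = 227100
(2.9/6.4) * 10^(92.2/10) = 7.52e+08
(0.6/6.4) * 10^(68.4/10) = 648592
Sum = 227100 + 7.52e+08 + 648592 = 7.52876e+08
Leq = 10*log10(7.52876e+08) = 88.767 dB


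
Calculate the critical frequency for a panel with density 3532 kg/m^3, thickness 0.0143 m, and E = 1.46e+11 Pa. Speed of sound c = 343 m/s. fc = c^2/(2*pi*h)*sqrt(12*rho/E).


12*rho/E = 12*3532/1.46e+11 = 2.90301e-07
sqrt(12*rho/E) = sqrt(2.90301e-07) = 0.000538796
c^2/(2*pi*h) = 343^2/(2*pi*0.0143) = 1.3094e+06
fc = 1.3094e+06 * 0.000538796 = 705.5 Hz


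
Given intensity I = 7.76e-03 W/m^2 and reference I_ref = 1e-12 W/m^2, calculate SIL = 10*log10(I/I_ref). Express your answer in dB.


I / I_ref = 7.76e-03 / 1e-12 = 7.76e+09
SIL = 10 * log10(7.76e+09) = 98.899 dB


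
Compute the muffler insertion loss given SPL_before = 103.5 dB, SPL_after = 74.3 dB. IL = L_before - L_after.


Insertion loss = SPL without muffler - SPL with muffler
IL = 103.5 - 74.3 = 29.2 dB


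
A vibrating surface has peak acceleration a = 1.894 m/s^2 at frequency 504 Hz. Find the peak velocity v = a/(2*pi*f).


omega = 2*pi*f = 2*pi*504 = 3166.73 rad/s
v = a / omega = 1.894 / 3166.73 = 0.00059809 m/s


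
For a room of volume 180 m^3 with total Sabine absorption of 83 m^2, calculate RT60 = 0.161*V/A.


RT60 = 0.161 * 180 / 83 = 0.34916 s


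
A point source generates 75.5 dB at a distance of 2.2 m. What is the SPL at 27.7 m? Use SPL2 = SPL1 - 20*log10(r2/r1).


r2/r1 = 27.7/2.2 = 12.5909
Correction = 20*log10(12.5909) = 22.0011 dB
SPL2 = 75.5 - 22.0011 = 53.499 dB


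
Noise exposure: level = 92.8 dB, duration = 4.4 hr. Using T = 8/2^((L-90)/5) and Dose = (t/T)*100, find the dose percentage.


T_allowed = 8 / 2^((92.8 - 90)/5) = 5.42642 hr
Dose = 4.4 / 5.42642 * 100 = 81.085 %


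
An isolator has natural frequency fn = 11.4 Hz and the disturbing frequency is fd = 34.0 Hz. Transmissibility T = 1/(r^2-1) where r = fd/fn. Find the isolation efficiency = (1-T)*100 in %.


r = 34.0 / 11.4 = 2.98246
r^2 - 1 = 2.98246^2 - 1 = 7.89507
T = 1/7.89507 = 0.126661
Efficiency = (1 - 0.126661)*100 = 87.334 %


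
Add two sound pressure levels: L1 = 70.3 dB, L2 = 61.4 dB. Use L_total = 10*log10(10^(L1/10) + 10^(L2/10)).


10^(70.3/10) = 1.07152e+07
10^(61.4/10) = 1.38038e+06
Sum = 1.07152e+07 + 1.38038e+06 = 1.20956e+07
L_total = 10*log10(1.20956e+07) = 70.826 dB


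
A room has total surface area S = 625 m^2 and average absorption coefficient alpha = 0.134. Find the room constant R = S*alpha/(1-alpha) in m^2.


R = 625 * 0.134 / (1 - 0.134) = 96.709 m^2


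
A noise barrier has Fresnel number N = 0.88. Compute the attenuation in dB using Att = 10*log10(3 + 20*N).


3 + 20*N = 3 + 20*0.88 = 20.6
Att = 10*log10(20.6) = 13.139 dB


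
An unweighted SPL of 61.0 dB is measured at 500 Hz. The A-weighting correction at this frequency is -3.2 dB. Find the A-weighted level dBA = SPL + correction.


A-weighting table: 500 Hz -> -3.2 dB correction
SPL_A = SPL + correction = 61.0 + (-3.2) = 57.8 dBA


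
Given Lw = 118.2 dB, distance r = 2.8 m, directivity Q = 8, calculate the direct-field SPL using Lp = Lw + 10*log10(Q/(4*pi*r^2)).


4*pi*r^2 = 4*pi*2.8^2 = 98.5203 m^2
Q / (4*pi*r^2) = 8 / 98.5203 = 0.0812015
Lp = 118.2 + 10*log10(0.0812015) = 107.3 dB


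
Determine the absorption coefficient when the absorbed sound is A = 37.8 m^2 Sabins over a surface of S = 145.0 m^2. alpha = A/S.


Absorption coefficient = absorbed power / incident power
alpha = A / S = 37.8 / 145.0 = 0.26069


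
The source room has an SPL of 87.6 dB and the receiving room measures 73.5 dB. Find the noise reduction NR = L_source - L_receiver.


NR = L_source - L_receiver (difference between source and receiving room levels)
NR = 87.6 - 73.5 = 14.1 dB


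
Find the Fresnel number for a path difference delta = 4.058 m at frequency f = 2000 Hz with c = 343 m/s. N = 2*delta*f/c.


N = 2*delta*f/c = 2*delta/lambda, where lambda = c/f
lambda = 343 / 2000 = 0.1715 m
N = 2 * 4.058 / 0.1715 = 47.324


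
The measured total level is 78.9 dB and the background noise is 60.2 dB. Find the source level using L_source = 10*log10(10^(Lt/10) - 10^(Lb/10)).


10^(78.9/10) = 7.76247e+07
10^(60.2/10) = 1.04713e+06
Difference = 7.76247e+07 - 1.04713e+06 = 7.65776e+07
L_source = 10*log10(7.65776e+07) = 78.841 dB


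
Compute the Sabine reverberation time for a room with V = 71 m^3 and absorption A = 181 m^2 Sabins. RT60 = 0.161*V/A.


RT60 = 0.161 * 71 / 181 = 0.063155 s


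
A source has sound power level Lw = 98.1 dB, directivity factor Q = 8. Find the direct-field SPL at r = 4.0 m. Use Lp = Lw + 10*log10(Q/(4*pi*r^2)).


4*pi*r^2 = 4*pi*4.0^2 = 201.062 m^2
Q / (4*pi*r^2) = 8 / 201.062 = 0.0397887
Lp = 98.1 + 10*log10(0.0397887) = 84.098 dB


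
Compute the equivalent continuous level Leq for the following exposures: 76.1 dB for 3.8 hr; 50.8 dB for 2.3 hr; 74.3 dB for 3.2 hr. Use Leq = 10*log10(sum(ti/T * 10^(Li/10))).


T_total = 3.8 + 2.3 + 3.2 = 9.3 hr
(3.8/9.3) * 10^(76.1/10) = 1.66456e+07
(2.3/9.3) * 10^(50.8/10) = 29733.4
(3.2/9.3) * 10^(74.3/10) = 9.2612e+06
Sum = 1.66456e+07 + 29733.4 + 9.2612e+06 = 2.59365e+07
Leq = 10*log10(2.59365e+07) = 74.139 dB


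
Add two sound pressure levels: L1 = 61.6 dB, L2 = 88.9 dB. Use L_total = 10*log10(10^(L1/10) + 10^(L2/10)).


10^(61.6/10) = 1.44544e+06
10^(88.9/10) = 7.76247e+08
Sum = 1.44544e+06 + 7.76247e+08 = 7.77692e+08
L_total = 10*log10(7.77692e+08) = 88.908 dB


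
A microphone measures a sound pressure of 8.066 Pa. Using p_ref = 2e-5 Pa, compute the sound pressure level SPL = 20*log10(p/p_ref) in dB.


p / p_ref = 8.066 / 2e-5 = 403300
SPL = 20 * log10(403300) = 112.11 dB


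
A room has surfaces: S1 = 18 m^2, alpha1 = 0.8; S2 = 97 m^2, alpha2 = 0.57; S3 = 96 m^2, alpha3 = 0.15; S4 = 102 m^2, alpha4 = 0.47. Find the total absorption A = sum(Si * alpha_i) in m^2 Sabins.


18 * 0.8 = 14.4
97 * 0.57 = 55.29
96 * 0.15 = 14.4
102 * 0.47 = 47.94
A_total = 14.4 + 55.29 + 14.4 + 47.94 = 132.03 m^2


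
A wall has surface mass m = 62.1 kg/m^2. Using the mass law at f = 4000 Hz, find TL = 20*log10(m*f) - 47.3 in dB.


m * f = 62.1 * 4000 = 248400
20*log10(248400) = 107.903 dB
TL = 107.903 - 47.3 = 60.603 dB


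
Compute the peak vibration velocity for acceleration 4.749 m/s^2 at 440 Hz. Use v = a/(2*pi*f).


omega = 2*pi*f = 2*pi*440 = 2764.6 rad/s
v = a / omega = 4.749 / 2764.6 = 0.0017178 m/s


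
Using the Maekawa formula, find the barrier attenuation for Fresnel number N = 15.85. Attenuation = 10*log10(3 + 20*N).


3 + 20*N = 3 + 20*15.85 = 320
Att = 10*log10(320) = 25.051 dB


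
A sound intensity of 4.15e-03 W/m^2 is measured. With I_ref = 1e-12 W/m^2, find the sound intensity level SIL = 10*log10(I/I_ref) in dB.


I / I_ref = 4.15e-03 / 1e-12 = 4.15e+09
SIL = 10 * log10(4.15e+09) = 96.18 dB


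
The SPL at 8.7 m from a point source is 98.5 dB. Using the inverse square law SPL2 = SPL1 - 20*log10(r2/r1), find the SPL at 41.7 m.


r2/r1 = 41.7/8.7 = 4.7931
Correction = 20*log10(4.7931) = 13.6123 dB
SPL2 = 98.5 - 13.6123 = 84.888 dB


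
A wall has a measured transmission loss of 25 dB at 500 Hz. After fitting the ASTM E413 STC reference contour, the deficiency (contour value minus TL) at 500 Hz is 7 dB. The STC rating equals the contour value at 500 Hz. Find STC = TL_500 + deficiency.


By ASTM E413, STC = value of the fitted reference contour at 500 Hz.
Contour value at 500 Hz = TL_500 + deficiency = 25 + 7 = 32
STC = 32


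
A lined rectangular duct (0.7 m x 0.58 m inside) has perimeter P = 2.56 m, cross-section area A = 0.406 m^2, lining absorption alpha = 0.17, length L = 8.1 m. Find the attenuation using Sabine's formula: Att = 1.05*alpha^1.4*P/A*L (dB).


alpha^1.4 = 0.17^1.4 = 0.0836813
Attenuation rate = 1.05 * alpha^1.4 * P / A
= 1.05 * 0.0836813 * 2.56 / 0.406 = 0.554028 dB/m
Total Att = 0.554028 * 8.1 = 4.4876 dB


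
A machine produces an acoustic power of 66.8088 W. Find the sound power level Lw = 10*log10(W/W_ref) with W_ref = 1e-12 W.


W / W_ref = 66.8088 / 1e-12 = 6.68088e+13
Lw = 10 * log10(6.68088e+13) = 138.25 dB


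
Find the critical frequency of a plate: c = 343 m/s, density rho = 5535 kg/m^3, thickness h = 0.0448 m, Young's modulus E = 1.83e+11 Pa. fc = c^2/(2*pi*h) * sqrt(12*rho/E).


12*rho/E = 12*5535/1.83e+11 = 3.62951e-07
sqrt(12*rho/E) = sqrt(3.62951e-07) = 0.000602454
c^2/(2*pi*h) = 343^2/(2*pi*0.0448) = 417956
fc = 417956 * 0.000602454 = 251.8 Hz


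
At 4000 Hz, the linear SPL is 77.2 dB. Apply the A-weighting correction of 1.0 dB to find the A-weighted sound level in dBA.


A-weighting table: 4000 Hz -> 1.0 dB correction
SPL_A = SPL + correction = 77.2 + (1.0) = 78.2 dBA


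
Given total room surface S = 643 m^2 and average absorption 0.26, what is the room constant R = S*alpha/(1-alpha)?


R = 643 * 0.26 / (1 - 0.26) = 225.92 m^2


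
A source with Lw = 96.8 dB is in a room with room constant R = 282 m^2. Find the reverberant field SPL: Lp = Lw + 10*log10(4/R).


4/R = 4/282 = 0.0141844
Lp = 96.8 + 10*log10(0.0141844) = 78.318 dB


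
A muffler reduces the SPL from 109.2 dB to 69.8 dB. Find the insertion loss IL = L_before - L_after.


Insertion loss = SPL without muffler - SPL with muffler
IL = 109.2 - 69.8 = 39.4 dB


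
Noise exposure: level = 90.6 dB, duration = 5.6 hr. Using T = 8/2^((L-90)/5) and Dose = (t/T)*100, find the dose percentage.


T_allowed = 8 / 2^((90.6 - 90)/5) = 7.3615 hr
Dose = 5.6 / 7.3615 * 100 = 76.071 %


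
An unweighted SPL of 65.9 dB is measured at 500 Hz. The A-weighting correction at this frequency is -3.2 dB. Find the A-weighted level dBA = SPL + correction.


A-weighting table: 500 Hz -> -3.2 dB correction
SPL_A = SPL + correction = 65.9 + (-3.2) = 62.7 dBA


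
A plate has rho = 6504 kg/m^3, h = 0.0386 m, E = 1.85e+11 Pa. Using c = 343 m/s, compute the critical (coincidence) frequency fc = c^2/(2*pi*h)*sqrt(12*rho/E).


12*rho/E = 12*6504/1.85e+11 = 4.21881e-07
sqrt(12*rho/E) = sqrt(4.21881e-07) = 0.000649524
c^2/(2*pi*h) = 343^2/(2*pi*0.0386) = 485089
fc = 485089 * 0.000649524 = 315.08 Hz


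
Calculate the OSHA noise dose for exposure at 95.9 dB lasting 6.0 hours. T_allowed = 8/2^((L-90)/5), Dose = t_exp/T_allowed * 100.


T_allowed = 8 / 2^((95.9 - 90)/5) = 3.53081 hr
Dose = 6.0 / 3.53081 * 100 = 169.93 %


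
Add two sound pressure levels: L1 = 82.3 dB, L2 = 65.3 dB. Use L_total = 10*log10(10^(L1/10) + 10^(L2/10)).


10^(82.3/10) = 1.69824e+08
10^(65.3/10) = 3.38844e+06
Sum = 1.69824e+08 + 3.38844e+06 = 1.73212e+08
L_total = 10*log10(1.73212e+08) = 82.386 dB


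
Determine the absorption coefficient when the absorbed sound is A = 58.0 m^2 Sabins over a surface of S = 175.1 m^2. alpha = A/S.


Absorption coefficient = absorbed power / incident power
alpha = A / S = 58.0 / 175.1 = 0.33124


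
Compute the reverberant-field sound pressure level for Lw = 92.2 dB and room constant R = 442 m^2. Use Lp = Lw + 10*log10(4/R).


4/R = 4/442 = 0.00904977
Lp = 92.2 + 10*log10(0.00904977) = 71.766 dB


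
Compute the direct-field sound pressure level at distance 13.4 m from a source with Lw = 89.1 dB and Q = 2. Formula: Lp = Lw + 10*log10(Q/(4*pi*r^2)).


4*pi*r^2 = 4*pi*13.4^2 = 2256.42 m^2
Q / (4*pi*r^2) = 2 / 2256.42 = 0.00088636
Lp = 89.1 + 10*log10(0.00088636) = 58.576 dB


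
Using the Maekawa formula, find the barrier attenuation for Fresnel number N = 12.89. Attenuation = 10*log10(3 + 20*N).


3 + 20*N = 3 + 20*12.89 = 260.8
Att = 10*log10(260.8) = 24.163 dB


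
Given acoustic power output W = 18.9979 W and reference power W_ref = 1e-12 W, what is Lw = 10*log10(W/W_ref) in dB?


W / W_ref = 18.9979 / 1e-12 = 1.89979e+13
Lw = 10 * log10(1.89979e+13) = 132.79 dB


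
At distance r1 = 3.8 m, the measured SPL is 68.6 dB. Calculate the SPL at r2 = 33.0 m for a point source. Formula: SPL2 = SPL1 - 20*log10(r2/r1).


r2/r1 = 33.0/3.8 = 8.68421
Correction = 20*log10(8.68421) = 18.7746 dB
SPL2 = 68.6 - 18.7746 = 49.825 dB


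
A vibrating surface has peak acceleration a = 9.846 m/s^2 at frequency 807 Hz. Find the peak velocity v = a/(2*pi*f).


omega = 2*pi*f = 2*pi*807 = 5070.53 rad/s
v = a / omega = 9.846 / 5070.53 = 0.0019418 m/s


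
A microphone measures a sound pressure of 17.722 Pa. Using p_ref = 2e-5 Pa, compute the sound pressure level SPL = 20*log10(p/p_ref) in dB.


p / p_ref = 17.722 / 2e-5 = 886100
SPL = 20 * log10(886100) = 118.95 dB


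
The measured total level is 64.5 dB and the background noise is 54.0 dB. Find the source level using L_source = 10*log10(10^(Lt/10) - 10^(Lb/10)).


10^(64.5/10) = 2.81838e+06
10^(54.0/10) = 251189
Difference = 2.81838e+06 - 251189 = 2.56719e+06
L_source = 10*log10(2.56719e+06) = 64.095 dB


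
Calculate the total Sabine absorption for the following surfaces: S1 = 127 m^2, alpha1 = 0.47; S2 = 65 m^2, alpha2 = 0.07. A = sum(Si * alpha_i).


127 * 0.47 = 59.69
65 * 0.07 = 4.55
A_total = 59.69 + 4.55 = 64.24 m^2


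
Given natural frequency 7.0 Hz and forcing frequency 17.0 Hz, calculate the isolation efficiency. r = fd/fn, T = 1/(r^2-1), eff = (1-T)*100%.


r = 17.0 / 7.0 = 2.42857
r^2 - 1 = 2.42857^2 - 1 = 4.89795
T = 1/4.89795 = 0.204167
Efficiency = (1 - 0.204167)*100 = 79.583 %


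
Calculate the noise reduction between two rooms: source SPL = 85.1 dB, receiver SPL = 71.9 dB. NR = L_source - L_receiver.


NR = L_source - L_receiver (difference between source and receiving room levels)
NR = 85.1 - 71.9 = 13.2 dB


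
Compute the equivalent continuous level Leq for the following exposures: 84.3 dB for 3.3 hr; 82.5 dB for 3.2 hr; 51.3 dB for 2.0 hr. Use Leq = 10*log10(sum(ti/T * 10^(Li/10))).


T_total = 3.3 + 3.2 + 2.0 = 8.5 hr
(3.3/8.5) * 10^(84.3/10) = 1.04495e+08
(3.2/8.5) * 10^(82.5/10) = 6.6947e+07
(2.0/8.5) * 10^(51.3/10) = 31740.3
Sum = 1.04495e+08 + 6.6947e+07 + 31740.3 = 1.71474e+08
Leq = 10*log10(1.71474e+08) = 82.342 dB


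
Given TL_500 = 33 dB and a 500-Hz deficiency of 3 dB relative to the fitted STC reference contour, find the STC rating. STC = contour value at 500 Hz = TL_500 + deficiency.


By ASTM E413, STC = value of the fitted reference contour at 500 Hz.
Contour value at 500 Hz = TL_500 + deficiency = 33 + 3 = 36
STC = 36


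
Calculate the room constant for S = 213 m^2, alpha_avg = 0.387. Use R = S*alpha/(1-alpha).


R = 213 * 0.387 / (1 - 0.387) = 134.47 m^2


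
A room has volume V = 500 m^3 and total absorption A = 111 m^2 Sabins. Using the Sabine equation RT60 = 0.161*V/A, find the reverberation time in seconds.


RT60 = 0.161 * 500 / 111 = 0.72523 s


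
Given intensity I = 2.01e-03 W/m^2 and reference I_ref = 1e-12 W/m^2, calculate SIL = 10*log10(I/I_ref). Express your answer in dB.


I / I_ref = 2.01e-03 / 1e-12 = 2.01e+09
SIL = 10 * log10(2.01e+09) = 93.032 dB


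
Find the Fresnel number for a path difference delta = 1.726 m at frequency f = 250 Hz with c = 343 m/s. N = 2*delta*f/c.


N = 2*delta*f/c = 2*delta/lambda, where lambda = c/f
lambda = 343 / 250 = 1.372 m
N = 2 * 1.726 / 1.372 = 2.516


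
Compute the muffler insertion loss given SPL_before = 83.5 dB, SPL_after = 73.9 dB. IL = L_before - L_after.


Insertion loss = SPL without muffler - SPL with muffler
IL = 83.5 - 73.9 = 9.6 dB


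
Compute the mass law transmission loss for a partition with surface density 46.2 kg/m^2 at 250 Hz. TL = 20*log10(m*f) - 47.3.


m * f = 46.2 * 250 = 11550
20*log10(11550) = 81.2516 dB
TL = 81.2516 - 47.3 = 33.952 dB


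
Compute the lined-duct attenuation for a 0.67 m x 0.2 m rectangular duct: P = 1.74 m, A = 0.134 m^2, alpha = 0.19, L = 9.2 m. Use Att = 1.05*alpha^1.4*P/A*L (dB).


alpha^1.4 = 0.19^1.4 = 0.0977811
Attenuation rate = 1.05 * alpha^1.4 * P / A
= 1.05 * 0.0977811 * 1.74 / 0.134 = 1.33318 dB/m
Total Att = 1.33318 * 9.2 = 12.265 dB


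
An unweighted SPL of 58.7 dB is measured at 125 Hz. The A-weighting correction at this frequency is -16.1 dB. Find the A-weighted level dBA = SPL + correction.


A-weighting table: 125 Hz -> -16.1 dB correction
SPL_A = SPL + correction = 58.7 + (-16.1) = 42.6 dBA


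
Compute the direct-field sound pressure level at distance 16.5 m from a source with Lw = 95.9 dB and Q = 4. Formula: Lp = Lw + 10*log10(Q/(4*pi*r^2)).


4*pi*r^2 = 4*pi*16.5^2 = 3421.19 m^2
Q / (4*pi*r^2) = 4 / 3421.19 = 0.00116918
Lp = 95.9 + 10*log10(0.00116918) = 66.579 dB


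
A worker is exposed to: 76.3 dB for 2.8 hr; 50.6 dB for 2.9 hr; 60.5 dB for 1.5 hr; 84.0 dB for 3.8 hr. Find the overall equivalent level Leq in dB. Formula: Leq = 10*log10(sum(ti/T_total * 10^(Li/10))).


T_total = 2.8 + 2.9 + 1.5 + 3.8 = 11.0 hr
(2.8/11.0) * 10^(76.3/10) = 1.08584e+07
(2.9/11.0) * 10^(50.6/10) = 30269.5
(1.5/11.0) * 10^(60.5/10) = 153003
(3.8/11.0) * 10^(84.0/10) = 8.67743e+07
Sum = 1.08584e+07 + 30269.5 + 153003 + 8.67743e+07 = 9.7816e+07
Leq = 10*log10(9.7816e+07) = 79.904 dB


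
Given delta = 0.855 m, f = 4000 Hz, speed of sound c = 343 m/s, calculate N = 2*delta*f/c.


N = 2*delta*f/c = 2*delta/lambda, where lambda = c/f
lambda = 343 / 4000 = 0.08575 m
N = 2 * 0.855 / 0.08575 = 19.942


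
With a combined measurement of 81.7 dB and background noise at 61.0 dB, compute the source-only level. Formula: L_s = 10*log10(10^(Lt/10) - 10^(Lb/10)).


10^(81.7/10) = 1.47911e+08
10^(61.0/10) = 1.25893e+06
Difference = 1.47911e+08 - 1.25893e+06 = 1.46652e+08
L_source = 10*log10(1.46652e+08) = 81.663 dB


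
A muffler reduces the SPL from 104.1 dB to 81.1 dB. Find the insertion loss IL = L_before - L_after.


Insertion loss = SPL without muffler - SPL with muffler
IL = 104.1 - 81.1 = 23 dB


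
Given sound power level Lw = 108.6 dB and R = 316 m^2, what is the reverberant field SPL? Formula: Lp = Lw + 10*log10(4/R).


4/R = 4/316 = 0.0126582
Lp = 108.6 + 10*log10(0.0126582) = 89.624 dB


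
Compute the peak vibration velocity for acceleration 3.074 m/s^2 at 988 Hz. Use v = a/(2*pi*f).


omega = 2*pi*f = 2*pi*988 = 6207.79 rad/s
v = a / omega = 3.074 / 6207.79 = 0.00049518 m/s


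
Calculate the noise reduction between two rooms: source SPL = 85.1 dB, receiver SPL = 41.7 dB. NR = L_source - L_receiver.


NR = L_source - L_receiver (difference between source and receiving room levels)
NR = 85.1 - 41.7 = 43.4 dB


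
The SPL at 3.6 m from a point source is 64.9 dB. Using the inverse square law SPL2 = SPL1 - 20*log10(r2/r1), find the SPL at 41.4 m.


r2/r1 = 41.4/3.6 = 11.5
Correction = 20*log10(11.5) = 21.214 dB
SPL2 = 64.9 - 21.214 = 43.686 dB


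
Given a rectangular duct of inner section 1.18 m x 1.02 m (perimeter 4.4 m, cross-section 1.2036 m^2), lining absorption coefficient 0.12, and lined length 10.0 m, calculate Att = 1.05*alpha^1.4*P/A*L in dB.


alpha^1.4 = 0.12^1.4 = 0.0513871
Attenuation rate = 1.05 * alpha^1.4 * P / A
= 1.05 * 0.0513871 * 4.4 / 1.2036 = 0.197249 dB/m
Total Att = 0.197249 * 10.0 = 1.9725 dB


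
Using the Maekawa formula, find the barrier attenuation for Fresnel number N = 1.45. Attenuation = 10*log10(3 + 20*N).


3 + 20*N = 3 + 20*1.45 = 32
Att = 10*log10(32) = 15.051 dB


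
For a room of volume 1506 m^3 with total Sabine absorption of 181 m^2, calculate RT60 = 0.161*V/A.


RT60 = 0.161 * 1506 / 181 = 1.3396 s


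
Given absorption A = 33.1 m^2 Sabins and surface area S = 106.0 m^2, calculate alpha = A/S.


Absorption coefficient = absorbed power / incident power
alpha = A / S = 33.1 / 106.0 = 0.31226


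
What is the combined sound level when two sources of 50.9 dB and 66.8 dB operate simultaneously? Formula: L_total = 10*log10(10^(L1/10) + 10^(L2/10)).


10^(50.9/10) = 123027
10^(66.8/10) = 4.7863e+06
Sum = 123027 + 4.7863e+06 = 4.90933e+06
L_total = 10*log10(4.90933e+06) = 66.91 dB


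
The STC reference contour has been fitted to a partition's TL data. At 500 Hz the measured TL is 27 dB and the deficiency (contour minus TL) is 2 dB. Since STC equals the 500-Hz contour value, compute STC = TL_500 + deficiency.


By ASTM E413, STC = value of the fitted reference contour at 500 Hz.
Contour value at 500 Hz = TL_500 + deficiency = 27 + 2 = 29
STC = 29


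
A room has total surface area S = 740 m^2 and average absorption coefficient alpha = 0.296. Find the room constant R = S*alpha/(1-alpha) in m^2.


R = 740 * 0.296 / (1 - 0.296) = 311.14 m^2


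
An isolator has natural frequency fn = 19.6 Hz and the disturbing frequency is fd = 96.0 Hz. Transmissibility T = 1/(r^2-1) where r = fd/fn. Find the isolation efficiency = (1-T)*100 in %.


r = 96.0 / 19.6 = 4.89796
r^2 - 1 = 4.89796^2 - 1 = 22.99
T = 1/22.99 = 0.0434972
Efficiency = (1 - 0.0434972)*100 = 95.65 %


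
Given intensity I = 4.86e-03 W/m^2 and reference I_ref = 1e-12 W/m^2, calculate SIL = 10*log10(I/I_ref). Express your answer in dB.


I / I_ref = 4.86e-03 / 1e-12 = 4.86e+09
SIL = 10 * log10(4.86e+09) = 96.866 dB


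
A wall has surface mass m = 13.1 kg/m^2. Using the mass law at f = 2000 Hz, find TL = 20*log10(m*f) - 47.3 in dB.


m * f = 13.1 * 2000 = 26200
20*log10(26200) = 88.366 dB
TL = 88.366 - 47.3 = 41.066 dB


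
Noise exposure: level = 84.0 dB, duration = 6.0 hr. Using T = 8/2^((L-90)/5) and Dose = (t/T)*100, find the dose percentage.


T_allowed = 8 / 2^((84.0 - 90)/5) = 18.3792 hr
Dose = 6.0 / 18.3792 * 100 = 32.646 %


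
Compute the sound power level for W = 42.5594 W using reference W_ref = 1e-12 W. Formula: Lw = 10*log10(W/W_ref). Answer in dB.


W / W_ref = 42.5594 / 1e-12 = 4.25594e+13
Lw = 10 * log10(4.25594e+13) = 136.29 dB


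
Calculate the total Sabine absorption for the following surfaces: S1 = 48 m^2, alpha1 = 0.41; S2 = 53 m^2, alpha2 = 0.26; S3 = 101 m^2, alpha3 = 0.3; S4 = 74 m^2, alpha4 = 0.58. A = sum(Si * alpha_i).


48 * 0.41 = 19.68
53 * 0.26 = 13.78
101 * 0.3 = 30.3
74 * 0.58 = 42.92
A_total = 19.68 + 13.78 + 30.3 + 42.92 = 106.68 m^2


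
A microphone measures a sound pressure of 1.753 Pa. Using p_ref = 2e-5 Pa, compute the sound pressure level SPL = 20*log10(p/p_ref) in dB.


p / p_ref = 1.753 / 2e-5 = 87650
SPL = 20 * log10(87650) = 98.855 dB


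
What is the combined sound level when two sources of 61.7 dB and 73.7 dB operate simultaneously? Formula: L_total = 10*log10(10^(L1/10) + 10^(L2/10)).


10^(61.7/10) = 1.47911e+06
10^(73.7/10) = 2.34423e+07
Sum = 1.47911e+06 + 2.34423e+07 = 2.49214e+07
L_total = 10*log10(2.49214e+07) = 73.966 dB


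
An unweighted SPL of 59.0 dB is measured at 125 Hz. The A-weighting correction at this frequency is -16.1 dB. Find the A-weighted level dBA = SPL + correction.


A-weighting table: 125 Hz -> -16.1 dB correction
SPL_A = SPL + correction = 59.0 + (-16.1) = 42.9 dBA


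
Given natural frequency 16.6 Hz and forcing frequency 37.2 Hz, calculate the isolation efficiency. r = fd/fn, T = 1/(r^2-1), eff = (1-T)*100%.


r = 37.2 / 16.6 = 2.24096
r^2 - 1 = 2.24096^2 - 1 = 4.0219
T = 1/4.0219 = 0.248639
Efficiency = (1 - 0.248639)*100 = 75.136 %


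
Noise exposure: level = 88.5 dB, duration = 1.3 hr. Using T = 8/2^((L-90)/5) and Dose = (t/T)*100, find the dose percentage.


T_allowed = 8 / 2^((88.5 - 90)/5) = 9.84916 hr
Dose = 1.3 / 9.84916 * 100 = 13.199 %


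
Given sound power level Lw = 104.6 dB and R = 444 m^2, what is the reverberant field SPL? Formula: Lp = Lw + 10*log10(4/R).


4/R = 4/444 = 0.00900901
Lp = 104.6 + 10*log10(0.00900901) = 84.147 dB


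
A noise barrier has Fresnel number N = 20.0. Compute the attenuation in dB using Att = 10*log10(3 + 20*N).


3 + 20*N = 3 + 20*20.0 = 403
Att = 10*log10(403) = 26.053 dB


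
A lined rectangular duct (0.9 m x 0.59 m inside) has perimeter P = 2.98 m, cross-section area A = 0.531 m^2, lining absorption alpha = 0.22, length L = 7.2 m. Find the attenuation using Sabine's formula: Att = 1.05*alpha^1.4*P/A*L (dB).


alpha^1.4 = 0.22^1.4 = 0.120058
Attenuation rate = 1.05 * alpha^1.4 * P / A
= 1.05 * 0.120058 * 2.98 / 0.531 = 0.70746 dB/m
Total Att = 0.70746 * 7.2 = 5.0937 dB


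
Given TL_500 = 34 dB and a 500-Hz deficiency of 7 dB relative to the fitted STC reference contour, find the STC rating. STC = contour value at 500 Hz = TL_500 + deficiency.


By ASTM E413, STC = value of the fitted reference contour at 500 Hz.
Contour value at 500 Hz = TL_500 + deficiency = 34 + 7 = 41
STC = 41


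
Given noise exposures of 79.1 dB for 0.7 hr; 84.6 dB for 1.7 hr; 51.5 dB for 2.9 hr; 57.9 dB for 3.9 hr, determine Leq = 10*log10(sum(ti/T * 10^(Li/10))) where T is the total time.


T_total = 0.7 + 1.7 + 2.9 + 3.9 = 9.2 hr
(0.7/9.2) * 10^(79.1/10) = 6.18458e+06
(1.7/9.2) * 10^(84.6/10) = 5.32919e+07
(2.9/9.2) * 10^(51.5/10) = 44525.6
(3.9/9.2) * 10^(57.9/10) = 261383
Sum = 6.18458e+06 + 5.32919e+07 + 44525.6 + 261383 = 5.97824e+07
Leq = 10*log10(5.97824e+07) = 77.766 dB


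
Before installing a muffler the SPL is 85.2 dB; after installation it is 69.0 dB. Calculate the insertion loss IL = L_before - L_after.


Insertion loss = SPL without muffler - SPL with muffler
IL = 85.2 - 69.0 = 16.2 dB


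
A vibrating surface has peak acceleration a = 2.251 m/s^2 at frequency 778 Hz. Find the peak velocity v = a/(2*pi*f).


omega = 2*pi*f = 2*pi*778 = 4888.32 rad/s
v = a / omega = 2.251 / 4888.32 = 0.00046049 m/s


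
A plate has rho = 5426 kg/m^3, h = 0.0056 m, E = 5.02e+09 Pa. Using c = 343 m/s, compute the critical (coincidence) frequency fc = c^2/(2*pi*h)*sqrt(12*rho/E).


12*rho/E = 12*5426/5.02e+09 = 1.29705e-05
sqrt(12*rho/E) = sqrt(1.29705e-05) = 0.00360146
c^2/(2*pi*h) = 343^2/(2*pi*0.0056) = 3.34365e+06
fc = 3.34365e+06 * 0.00360146 = 12042 Hz


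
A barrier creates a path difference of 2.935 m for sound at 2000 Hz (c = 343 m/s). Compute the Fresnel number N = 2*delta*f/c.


N = 2*delta*f/c = 2*delta/lambda, where lambda = c/f
lambda = 343 / 2000 = 0.1715 m
N = 2 * 2.935 / 0.1715 = 34.227


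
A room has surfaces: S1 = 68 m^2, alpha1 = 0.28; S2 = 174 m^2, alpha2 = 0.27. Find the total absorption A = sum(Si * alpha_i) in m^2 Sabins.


68 * 0.28 = 19.04
174 * 0.27 = 46.98
A_total = 19.04 + 46.98 = 66.02 m^2


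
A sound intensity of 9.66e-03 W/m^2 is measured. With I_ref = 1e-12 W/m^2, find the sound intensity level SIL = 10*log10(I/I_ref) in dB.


I / I_ref = 9.66e-03 / 1e-12 = 9.66e+09
SIL = 10 * log10(9.66e+09) = 99.85 dB


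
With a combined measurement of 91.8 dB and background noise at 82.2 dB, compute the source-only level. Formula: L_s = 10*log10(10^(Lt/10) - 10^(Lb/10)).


10^(91.8/10) = 1.51356e+09
10^(82.2/10) = 1.65959e+08
Difference = 1.51356e+09 - 1.65959e+08 = 1.3476e+09
L_source = 10*log10(1.3476e+09) = 91.296 dB


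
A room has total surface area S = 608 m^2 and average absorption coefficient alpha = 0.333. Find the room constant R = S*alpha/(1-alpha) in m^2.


R = 608 * 0.333 / (1 - 0.333) = 303.54 m^2


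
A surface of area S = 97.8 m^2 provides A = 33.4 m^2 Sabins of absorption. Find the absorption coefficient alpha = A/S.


Absorption coefficient = absorbed power / incident power
alpha = A / S = 33.4 / 97.8 = 0.34151


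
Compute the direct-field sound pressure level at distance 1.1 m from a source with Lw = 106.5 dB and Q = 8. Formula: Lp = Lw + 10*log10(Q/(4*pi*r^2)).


4*pi*r^2 = 4*pi*1.1^2 = 15.2053 m^2
Q / (4*pi*r^2) = 8 / 15.2053 = 0.526132
Lp = 106.5 + 10*log10(0.526132) = 103.71 dB


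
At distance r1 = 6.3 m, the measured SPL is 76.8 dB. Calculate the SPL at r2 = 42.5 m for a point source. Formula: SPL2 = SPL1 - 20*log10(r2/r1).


r2/r1 = 42.5/6.3 = 6.74603
Correction = 20*log10(6.74603) = 16.581 dB
SPL2 = 76.8 - 16.581 = 60.219 dB


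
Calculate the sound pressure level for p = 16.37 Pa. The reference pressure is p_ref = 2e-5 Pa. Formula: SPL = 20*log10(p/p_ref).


p / p_ref = 16.37 / 2e-5 = 818500
SPL = 20 * log10(818500) = 118.26 dB


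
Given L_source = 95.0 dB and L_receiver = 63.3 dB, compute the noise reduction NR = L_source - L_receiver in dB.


NR = L_source - L_receiver (difference between source and receiving room levels)
NR = 95.0 - 63.3 = 31.7 dB


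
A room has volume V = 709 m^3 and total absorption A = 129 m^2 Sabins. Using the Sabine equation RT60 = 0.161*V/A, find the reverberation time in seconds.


RT60 = 0.161 * 709 / 129 = 0.88488 s


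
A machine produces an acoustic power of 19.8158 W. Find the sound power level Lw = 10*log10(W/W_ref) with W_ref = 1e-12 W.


W / W_ref = 19.8158 / 1e-12 = 1.98158e+13
Lw = 10 * log10(1.98158e+13) = 132.97 dB


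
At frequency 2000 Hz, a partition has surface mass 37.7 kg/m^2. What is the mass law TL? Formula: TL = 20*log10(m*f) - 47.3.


m * f = 37.7 * 2000 = 75400
20*log10(75400) = 97.5474 dB
TL = 97.5474 - 47.3 = 50.247 dB


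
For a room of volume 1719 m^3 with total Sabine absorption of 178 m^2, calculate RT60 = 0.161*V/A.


RT60 = 0.161 * 1719 / 178 = 1.5548 s


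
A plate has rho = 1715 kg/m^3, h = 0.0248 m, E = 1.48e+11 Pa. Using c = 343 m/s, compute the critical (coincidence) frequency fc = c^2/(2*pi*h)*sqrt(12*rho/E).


12*rho/E = 12*1715/1.48e+11 = 1.39054e-07
sqrt(12*rho/E) = sqrt(1.39054e-07) = 0.000372899
c^2/(2*pi*h) = 343^2/(2*pi*0.0248) = 755017
fc = 755017 * 0.000372899 = 281.55 Hz


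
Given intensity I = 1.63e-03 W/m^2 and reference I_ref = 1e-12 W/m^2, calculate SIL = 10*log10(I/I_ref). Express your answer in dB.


I / I_ref = 1.63e-03 / 1e-12 = 1.63e+09
SIL = 10 * log10(1.63e+09) = 92.122 dB


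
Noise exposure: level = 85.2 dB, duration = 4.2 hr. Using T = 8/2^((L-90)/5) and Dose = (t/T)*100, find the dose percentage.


T_allowed = 8 / 2^((85.2 - 90)/5) = 15.5625 hr
Dose = 4.2 / 15.5625 * 100 = 26.988 %


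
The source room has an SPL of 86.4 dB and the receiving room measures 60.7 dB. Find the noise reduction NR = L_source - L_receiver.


NR = L_source - L_receiver (difference between source and receiving room levels)
NR = 86.4 - 60.7 = 25.7 dB


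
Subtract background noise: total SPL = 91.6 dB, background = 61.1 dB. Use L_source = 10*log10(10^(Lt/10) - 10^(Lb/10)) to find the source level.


10^(91.6/10) = 1.44544e+09
10^(61.1/10) = 1.28825e+06
Difference = 1.44544e+09 - 1.28825e+06 = 1.44415e+09
L_source = 10*log10(1.44415e+09) = 91.596 dB


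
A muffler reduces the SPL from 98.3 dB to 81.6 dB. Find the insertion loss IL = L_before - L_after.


Insertion loss = SPL without muffler - SPL with muffler
IL = 98.3 - 81.6 = 16.7 dB


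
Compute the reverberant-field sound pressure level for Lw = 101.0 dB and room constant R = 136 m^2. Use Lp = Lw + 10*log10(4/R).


4/R = 4/136 = 0.0294118
Lp = 101.0 + 10*log10(0.0294118) = 85.685 dB


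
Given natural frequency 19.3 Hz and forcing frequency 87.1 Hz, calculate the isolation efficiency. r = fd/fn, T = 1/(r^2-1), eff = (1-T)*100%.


r = 87.1 / 19.3 = 4.51295
r^2 - 1 = 4.51295^2 - 1 = 19.3667
T = 1/19.3667 = 0.051635
Efficiency = (1 - 0.051635)*100 = 94.837 %


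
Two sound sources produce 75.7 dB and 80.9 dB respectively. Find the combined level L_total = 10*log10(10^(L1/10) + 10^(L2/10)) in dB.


10^(75.7/10) = 3.71535e+07
10^(80.9/10) = 1.23027e+08
Sum = 3.71535e+07 + 1.23027e+08 = 1.6018e+08
L_total = 10*log10(1.6018e+08) = 82.046 dB


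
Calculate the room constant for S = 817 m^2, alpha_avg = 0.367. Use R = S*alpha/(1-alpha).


R = 817 * 0.367 / (1 - 0.367) = 473.68 m^2


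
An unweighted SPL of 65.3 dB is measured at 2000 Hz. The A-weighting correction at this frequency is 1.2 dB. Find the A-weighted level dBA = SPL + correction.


A-weighting table: 2000 Hz -> 1.2 dB correction
SPL_A = SPL + correction = 65.3 + (1.2) = 66.5 dBA


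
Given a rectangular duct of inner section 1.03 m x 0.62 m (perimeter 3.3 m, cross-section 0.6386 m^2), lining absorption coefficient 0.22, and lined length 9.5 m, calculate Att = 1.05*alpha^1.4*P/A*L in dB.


alpha^1.4 = 0.22^1.4 = 0.120058
Attenuation rate = 1.05 * alpha^1.4 * P / A
= 1.05 * 0.120058 * 3.3 / 0.6386 = 0.651427 dB/m
Total Att = 0.651427 * 9.5 = 6.1886 dB


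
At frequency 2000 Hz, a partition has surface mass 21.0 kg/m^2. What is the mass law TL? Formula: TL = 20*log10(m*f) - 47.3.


m * f = 21.0 * 2000 = 42000
20*log10(42000) = 92.465 dB
TL = 92.465 - 47.3 = 45.165 dB


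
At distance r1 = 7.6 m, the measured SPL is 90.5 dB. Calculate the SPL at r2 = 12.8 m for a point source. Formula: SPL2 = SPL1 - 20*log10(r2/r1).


r2/r1 = 12.8/7.6 = 1.68421
Correction = 20*log10(1.68421) = 4.52792 dB
SPL2 = 90.5 - 4.52792 = 85.972 dB


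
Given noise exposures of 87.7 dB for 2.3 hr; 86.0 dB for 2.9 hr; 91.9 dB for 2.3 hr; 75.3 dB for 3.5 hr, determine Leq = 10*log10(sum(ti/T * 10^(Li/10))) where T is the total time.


T_total = 2.3 + 2.9 + 2.3 + 3.5 = 11.0 hr
(2.3/11.0) * 10^(87.7/10) = 1.23122e+08
(2.9/11.0) * 10^(86.0/10) = 1.04956e+08
(2.3/11.0) * 10^(91.9/10) = 3.23843e+08
(3.5/11.0) * 10^(75.3/10) = 1.07814e+07
Sum = 1.23122e+08 + 1.04956e+08 + 3.23843e+08 + 1.07814e+07 = 5.62702e+08
Leq = 10*log10(5.62702e+08) = 87.503 dB


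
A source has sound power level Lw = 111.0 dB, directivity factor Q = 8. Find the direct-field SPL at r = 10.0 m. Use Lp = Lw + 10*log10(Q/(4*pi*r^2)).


4*pi*r^2 = 4*pi*10.0^2 = 1256.64 m^2
Q / (4*pi*r^2) = 8 / 1256.64 = 0.00636618
Lp = 111.0 + 10*log10(0.00636618) = 89.039 dB


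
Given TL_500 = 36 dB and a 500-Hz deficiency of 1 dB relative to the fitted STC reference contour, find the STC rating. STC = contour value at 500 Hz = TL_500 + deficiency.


By ASTM E413, STC = value of the fitted reference contour at 500 Hz.
Contour value at 500 Hz = TL_500 + deficiency = 36 + 1 = 37
STC = 37


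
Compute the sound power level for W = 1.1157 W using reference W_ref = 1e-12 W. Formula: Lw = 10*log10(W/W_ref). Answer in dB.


W / W_ref = 1.1157 / 1e-12 = 1.1157e+12
Lw = 10 * log10(1.1157e+12) = 120.48 dB


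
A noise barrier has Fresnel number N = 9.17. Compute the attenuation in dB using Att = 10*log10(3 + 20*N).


3 + 20*N = 3 + 20*9.17 = 186.4
Att = 10*log10(186.4) = 22.704 dB


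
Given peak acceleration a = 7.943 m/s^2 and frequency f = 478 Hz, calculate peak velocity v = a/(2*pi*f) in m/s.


omega = 2*pi*f = 2*pi*478 = 3003.36 rad/s
v = a / omega = 7.943 / 3003.36 = 0.0026447 m/s


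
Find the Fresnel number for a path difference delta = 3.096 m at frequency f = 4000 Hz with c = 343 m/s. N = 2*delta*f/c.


N = 2*delta*f/c = 2*delta/lambda, where lambda = c/f
lambda = 343 / 4000 = 0.08575 m
N = 2 * 3.096 / 0.08575 = 72.21


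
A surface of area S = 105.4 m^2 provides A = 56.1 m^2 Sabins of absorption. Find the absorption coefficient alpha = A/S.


Absorption coefficient = absorbed power / incident power
alpha = A / S = 56.1 / 105.4 = 0.53226


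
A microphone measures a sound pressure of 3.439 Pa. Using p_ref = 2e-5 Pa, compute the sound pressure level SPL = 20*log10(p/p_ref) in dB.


p / p_ref = 3.439 / 2e-5 = 171950
SPL = 20 * log10(171950) = 104.71 dB


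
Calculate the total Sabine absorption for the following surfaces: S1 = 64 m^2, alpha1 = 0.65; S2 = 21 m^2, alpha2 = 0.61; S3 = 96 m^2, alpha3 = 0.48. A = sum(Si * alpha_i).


64 * 0.65 = 41.6
21 * 0.61 = 12.81
96 * 0.48 = 46.08
A_total = 41.6 + 12.81 + 46.08 = 100.49 m^2


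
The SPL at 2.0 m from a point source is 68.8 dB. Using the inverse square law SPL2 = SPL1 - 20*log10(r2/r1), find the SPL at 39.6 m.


r2/r1 = 39.6/2.0 = 19.8
Correction = 20*log10(19.8) = 25.9333 dB
SPL2 = 68.8 - 25.9333 = 42.867 dB


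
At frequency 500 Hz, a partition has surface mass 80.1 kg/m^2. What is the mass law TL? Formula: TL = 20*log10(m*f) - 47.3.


m * f = 80.1 * 500 = 40050
20*log10(40050) = 92.0521 dB
TL = 92.0521 - 47.3 = 44.752 dB


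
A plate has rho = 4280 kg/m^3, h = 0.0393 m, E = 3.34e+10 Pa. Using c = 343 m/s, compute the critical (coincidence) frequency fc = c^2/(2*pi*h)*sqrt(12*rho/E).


12*rho/E = 12*4280/3.34e+10 = 1.53772e-06
sqrt(12*rho/E) = sqrt(1.53772e-06) = 0.00124005
c^2/(2*pi*h) = 343^2/(2*pi*0.0393) = 476448
fc = 476448 * 0.00124005 = 590.82 Hz


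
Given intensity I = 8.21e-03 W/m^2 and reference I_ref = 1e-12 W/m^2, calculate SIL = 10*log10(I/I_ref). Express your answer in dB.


I / I_ref = 8.21e-03 / 1e-12 = 8.21e+09
SIL = 10 * log10(8.21e+09) = 99.143 dB


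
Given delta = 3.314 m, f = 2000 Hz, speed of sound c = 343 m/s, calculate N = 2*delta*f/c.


N = 2*delta*f/c = 2*delta/lambda, where lambda = c/f
lambda = 343 / 2000 = 0.1715 m
N = 2 * 3.314 / 0.1715 = 38.647


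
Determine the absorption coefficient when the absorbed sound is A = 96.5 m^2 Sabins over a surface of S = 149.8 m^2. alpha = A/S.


Absorption coefficient = absorbed power / incident power
alpha = A / S = 96.5 / 149.8 = 0.64419


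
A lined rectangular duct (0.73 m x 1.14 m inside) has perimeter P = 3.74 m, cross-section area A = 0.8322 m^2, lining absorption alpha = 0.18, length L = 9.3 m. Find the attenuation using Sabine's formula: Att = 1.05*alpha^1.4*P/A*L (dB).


alpha^1.4 = 0.18^1.4 = 0.0906529
Attenuation rate = 1.05 * alpha^1.4 * P / A
= 1.05 * 0.0906529 * 3.74 / 0.8322 = 0.427774 dB/m
Total Att = 0.427774 * 9.3 = 3.9783 dB


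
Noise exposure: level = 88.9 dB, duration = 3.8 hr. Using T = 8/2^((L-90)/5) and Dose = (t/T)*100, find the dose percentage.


T_allowed = 8 / 2^((88.9 - 90)/5) = 9.31787 hr
Dose = 3.8 / 9.31787 * 100 = 40.782 %


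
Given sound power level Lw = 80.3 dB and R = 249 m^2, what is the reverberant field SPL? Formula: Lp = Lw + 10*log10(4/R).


4/R = 4/249 = 0.0160643
Lp = 80.3 + 10*log10(0.0160643) = 62.359 dB


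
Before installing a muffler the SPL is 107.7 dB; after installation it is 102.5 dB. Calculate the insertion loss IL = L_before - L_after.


Insertion loss = SPL without muffler - SPL with muffler
IL = 107.7 - 102.5 = 5.2 dB


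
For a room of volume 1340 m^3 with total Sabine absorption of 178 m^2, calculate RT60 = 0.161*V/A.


RT60 = 0.161 * 1340 / 178 = 1.212 s
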